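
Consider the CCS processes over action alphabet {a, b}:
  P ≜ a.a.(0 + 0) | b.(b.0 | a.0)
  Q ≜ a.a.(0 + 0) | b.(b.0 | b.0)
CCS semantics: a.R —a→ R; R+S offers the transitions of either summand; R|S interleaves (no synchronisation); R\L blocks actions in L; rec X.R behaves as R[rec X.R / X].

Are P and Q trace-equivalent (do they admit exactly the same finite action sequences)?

NO — witness ⟨aaba⟩

Reachable graph of P (15 states):
  p0 = a.a.(0 + 0) | b.(b.0 | a.0) | —a→ p1, —b→ p2
  p1 = a.(0 + 0) | b.(b.0 | a.0) | —a→ p3, —b→ p4
  p2 = a.a.(0 + 0) | (b.0 | a.0) | —a→ p4, —a→ p5, —b→ p6
  p3 = (0 + 0) | b.(b.0 | a.0) | —b→ p7
  p4 = a.(0 + 0) | (b.0 | a.0) | —a→ p7, —a→ p8, —b→ p9
  p5 = a.a.(0 + 0) | (b.0 | 0) | —a→ p8, —b→ p10
  p6 = a.a.(0 + 0) | (0 | a.0) | —a→ p10, —a→ p9
  p7 = (0 + 0) | (b.0 | a.0) | —a→ p11, —b→ p12
  p8 = a.(0 + 0) | (b.0 | 0) | —a→ p11, —b→ p13
  p9 = a.(0 + 0) | (0 | a.0) | —a→ p12, —a→ p13
  p10 = a.a.(0 + 0) | (0 | 0) | —a→ p13
  p11 = (0 + 0) | (b.0 | 0) | —b→ p14
  p12 = (0 + 0) | (0 | a.0) | —a→ p14
  p13 = a.(0 + 0) | (0 | 0) | —a→ p14
  p14 = (0 + 0) | (0 | 0) | ∅
Reachable graph of Q (15 states):
  q0 = a.a.(0 + 0) | b.(b.0 | b.0) | —a→ q1, —b→ q2
  q1 = a.(0 + 0) | b.(b.0 | b.0) | —a→ q3, —b→ q4
  q2 = a.a.(0 + 0) | (b.0 | b.0) | —a→ q4, —b→ q5, —b→ q6
  q3 = (0 + 0) | b.(b.0 | b.0) | —b→ q7
  q4 = a.(0 + 0) | (b.0 | b.0) | —a→ q7, —b→ q8, —b→ q9
  q5 = a.a.(0 + 0) | (0 | b.0) | —a→ q8, —b→ q10
  q6 = a.a.(0 + 0) | (b.0 | 0) | —a→ q9, —b→ q10
  q7 = (0 + 0) | (b.0 | b.0) | —b→ q11, —b→ q12
  q8 = a.(0 + 0) | (0 | b.0) | —a→ q11, —b→ q13
  q9 = a.(0 + 0) | (b.0 | 0) | —a→ q12, —b→ q13
  q10 = a.a.(0 + 0) | (0 | 0) | —a→ q13
  q11 = (0 + 0) | (0 | b.0) | —b→ q14
  q12 = (0 + 0) | (b.0 | 0) | —b→ q14
  q13 = a.(0 + 0) | (0 | 0) | —a→ q14
  q14 = (0 + 0) | (0 | 0) | ∅
Executing aaba from P (initial set {p0}):
  step 1 (a): {p1}
  step 2 (a): {p3}
  step 3 (b): {p7}
  step 4 (a): {p11}
  ✓ P
Executing aaba from Q (initial set {q0}):
  step 1 (a): {q1}
  step 2 (a): {q3}
  step 3 (b): {q7}
  step 4 (a): ∅ (Q stuck)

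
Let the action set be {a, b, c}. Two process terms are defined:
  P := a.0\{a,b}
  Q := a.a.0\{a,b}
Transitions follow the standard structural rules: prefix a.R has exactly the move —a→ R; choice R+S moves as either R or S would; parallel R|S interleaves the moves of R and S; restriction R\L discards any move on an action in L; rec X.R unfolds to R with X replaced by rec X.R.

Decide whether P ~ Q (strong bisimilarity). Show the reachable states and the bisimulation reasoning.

P ≁ Q

Reachable graph of P (2 states):
  u0 = a.0\{a,b} :: -a-> u1
  u1 = 0\{a,b} :: ·
Reachable graph of Q (3 states):
  v0 = a.a.0\{a,b} :: -a-> v1
  v1 = a.0\{a,b} :: -a-> v2
  v2 = 0\{a,b} :: ·
Partition-refinement fixed point:
  B0 = {u0, v1}
  B1 = {u1, v2}
  B2 = {v0}
u0 ∈ B0, v0 ∈ B2 → different blocks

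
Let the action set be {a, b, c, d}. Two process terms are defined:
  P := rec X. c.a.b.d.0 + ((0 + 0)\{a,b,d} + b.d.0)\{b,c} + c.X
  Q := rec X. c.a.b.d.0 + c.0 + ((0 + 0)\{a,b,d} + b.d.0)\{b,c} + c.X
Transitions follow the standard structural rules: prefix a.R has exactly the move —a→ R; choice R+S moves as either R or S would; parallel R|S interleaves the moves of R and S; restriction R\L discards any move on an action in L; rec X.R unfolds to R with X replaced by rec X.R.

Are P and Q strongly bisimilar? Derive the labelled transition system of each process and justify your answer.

NO

P's transition system — 5 states:
  s0 = rec X. c.a.b.d.0 + ((0 + 0)\{a,b,d} + b.d.0)\{b,c} + c.X :: --c--▸ s0, --c--▸ s1
  s1 = a.b.d.0 :: --a--▸ s2
  s2 = b.d.0 :: --b--▸ s3
  s3 = d.0 :: --d--▸ s4
  s4 = 0 :: ∅
Q's transition system — 5 states:
  t0 = rec X. c.a.b.d.0 + c.0 + ((0 + 0)\{a,b,d} + b.d.0)\{b,c} + c.X :: --c--▸ t0, --c--▸ t1, --c--▸ t2
  t1 = 0 :: ∅
  t2 = a.b.d.0 :: --a--▸ t3
  t3 = b.d.0 :: --b--▸ t4
  t4 = d.0 :: --d--▸ t1
Coarsest stable partition (strong bisimilarity classes):
  B0 = {s0}
  B1 = {s1, t2}
  B2 = {s2, t3}
  B3 = {s3, t4}
  B4 = {s4, t1}
  B5 = {t0}
s0 ∈ B0, t0 ∈ B5 → different blocks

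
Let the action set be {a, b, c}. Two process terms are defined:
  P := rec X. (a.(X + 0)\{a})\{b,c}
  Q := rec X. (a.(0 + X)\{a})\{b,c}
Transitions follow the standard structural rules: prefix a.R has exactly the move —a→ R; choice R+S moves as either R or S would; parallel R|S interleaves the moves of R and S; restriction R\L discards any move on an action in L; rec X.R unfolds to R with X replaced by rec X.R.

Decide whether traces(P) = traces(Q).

traces(P) = traces(Q)

P's transition system — 2 states:
  m0 = rec X. (a.(X + 0)\{a})\{b,c} has moves --a--▸ m1
  m1 = ((rec X. (a.(X + 0)\{a})\{b,c}) + 0)\{a}\{b,c} has moves stopped
Q's transition system — 2 states:
  n0 = rec X. (a.(0 + X)\{a})\{b,c} has moves --a--▸ n1
  n1 = (0 + (rec X. (a.(0 + X)\{a})\{b,c}))\{a}\{b,c} has moves stopped
Partition-refinement fixed point:
  B0 = {m0, n0}
  B1 = {m1, n1}
m0 ∈ B0, n0 ∈ B0 → same block
Bisimilar ⇒ trace-equivalent.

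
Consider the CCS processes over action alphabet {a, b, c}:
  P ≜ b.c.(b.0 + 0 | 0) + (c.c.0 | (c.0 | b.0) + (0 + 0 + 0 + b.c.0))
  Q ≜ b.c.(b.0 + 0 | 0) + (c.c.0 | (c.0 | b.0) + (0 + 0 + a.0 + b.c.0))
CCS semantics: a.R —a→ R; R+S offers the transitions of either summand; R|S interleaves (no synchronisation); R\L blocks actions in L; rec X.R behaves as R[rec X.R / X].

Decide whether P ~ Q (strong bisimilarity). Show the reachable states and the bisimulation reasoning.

Reachable graph of P (16 states):
  u0 = b.c.(b.0 + 0 | 0) + (c.c.0 | (c.0 | b.0) + (0 + 0 + 0 + b.c.0)) :: —b→ u1, —b→ u2, —b→ u3, —c→ u4, —c→ u5
  u1 = c.(b.0 + 0 | 0) :: —c→ u6
  u2 = c.0 :: —c→ u7
  u3 = c.c.0 | (c.0 | 0) :: —c→ u8, —c→ u9
  u4 = c.0 | (c.0 | b.0) :: —b→ u8, —c→ u10, —c→ u11
  u5 = c.c.0 | (0 | b.0) :: —b→ u9, —c→ u11
  u6 = b.0 + 0 | 0 :: —b→ u7
  u7 = 0 :: (no moves)
  u8 = c.0 | (c.0 | 0) :: —c→ u12, —c→ u13
  u9 = c.c.0 | (0 | 0) :: —c→ u13
  u10 = 0 | (c.0 | b.0) :: —b→ u12, —c→ u14
  u11 = c.0 | (0 | b.0) :: —b→ u13, —c→ u14
  u12 = 0 | (c.0 | 0) :: —c→ u15
  u13 = c.0 | (0 | 0) :: —c→ u15
  u14 = 0 | (0 | b.0) :: —b→ u15
  u15 = 0 | (0 | 0) :: (no moves)
Reachable graph of Q (16 states):
  v0 = b.c.(b.0 + 0 | 0) + (c.c.0 | (c.0 | b.0) + (0 + 0 + a.0 + b.c.0)) :: —a→ v1, —b→ v2, —b→ v3, —b→ v4, —c→ v5, —c→ v6
  v1 = 0 :: (no moves)
  v2 = c.(b.0 + 0 | 0) :: —c→ v7
  v3 = c.0 :: —c→ v1
  v4 = c.c.0 | (c.0 | 0) :: —c→ v8, —c→ v9
  v5 = c.0 | (c.0 | b.0) :: —b→ v8, —c→ v10, —c→ v11
  v6 = c.c.0 | (0 | b.0) :: —b→ v9, —c→ v11
  v7 = b.0 + 0 | 0 :: —b→ v1
  v8 = c.0 | (c.0 | 0) :: —c→ v12, —c→ v13
  v9 = c.c.0 | (0 | 0) :: —c→ v13
  v10 = 0 | (c.0 | b.0) :: —b→ v12, —c→ v14
  v11 = c.0 | (0 | b.0) :: —b→ v13, —c→ v14
  v12 = 0 | (c.0 | 0) :: —c→ v15
  v13 = c.0 | (0 | 0) :: —c→ v15
  v14 = 0 | (0 | b.0) :: —b→ v15
  v15 = 0 | (0 | 0) :: (no moves)
Partition-refinement fixed point:
  B0 = {u0}
  B1 = {u12, u13, u2, v12, v13, v3}
  B2 = {u15, u7, v1, v15}
  B3 = {u4, u5, v5, v6}
  B4 = {u10, u11, v10, v11}
  B5 = {u14, u6, v14, v7}
  B6 = {u8, u9, v8, v9}
  B7 = {u1, v2}
  B8 = {u3, v4}
  B9 = {v0}
u0 ∈ B0, v0 ∈ B9 → different blocks

P ≁ Q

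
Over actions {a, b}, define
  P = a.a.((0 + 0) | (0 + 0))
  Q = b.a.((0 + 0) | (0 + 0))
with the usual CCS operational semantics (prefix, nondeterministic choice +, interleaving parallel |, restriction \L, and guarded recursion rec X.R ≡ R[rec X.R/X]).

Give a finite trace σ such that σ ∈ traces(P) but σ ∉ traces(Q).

Reachable graph of P (3 states):
  u0 = a.a.((0 + 0) | (0 + 0)) has moves ··a··> u1
  u1 = a.((0 + 0) | (0 + 0)) has moves ··a··> u2
  u2 = (0 + 0) | (0 + 0) has moves ∅
Reachable graph of Q (3 states):
  v0 = b.a.((0 + 0) | (0 + 0)) has moves ··b··> v1
  v1 = a.((0 + 0) | (0 + 0)) has moves ··a··> v2
  v2 = (0 + 0) | (0 + 0) has moves ∅
Run σ = ⟨a⟩ on P: start {u0}
  step 1 (a): {u1}
  P completes σ.
Run σ = ⟨a⟩ on Q: start {v0}
  step 1 (a): no successor for Q

a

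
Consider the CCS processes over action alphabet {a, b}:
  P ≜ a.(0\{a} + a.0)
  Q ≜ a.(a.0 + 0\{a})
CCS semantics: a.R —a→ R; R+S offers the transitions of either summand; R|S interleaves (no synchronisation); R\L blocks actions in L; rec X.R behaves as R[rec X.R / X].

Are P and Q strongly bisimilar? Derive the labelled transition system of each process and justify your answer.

Reachable graph of P (3 states):
  u0 = a.(0\{a} + a.0) ⊢ --a--▸ u1
  u1 = 0\{a} + a.0 ⊢ --a--▸ u2
  u2 = 0 ⊢ ·
Reachable graph of Q (3 states):
  v0 = a.(a.0 + 0\{a}) ⊢ --a--▸ v1
  v1 = a.0 + 0\{a} ⊢ --a--▸ v2
  v2 = 0 ⊢ ·
Partition-refinement fixed point:
  B0 = {u0, v0}
  B1 = {u1, v1}
  B2 = {u2, v2}
u0 ∈ B0, v0 ∈ B0 → same block

YES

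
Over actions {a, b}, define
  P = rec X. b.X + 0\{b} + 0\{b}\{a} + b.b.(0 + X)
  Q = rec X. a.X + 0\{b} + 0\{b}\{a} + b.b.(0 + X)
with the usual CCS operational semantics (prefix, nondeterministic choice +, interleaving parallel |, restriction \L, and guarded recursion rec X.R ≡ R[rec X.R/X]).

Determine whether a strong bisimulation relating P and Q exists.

P ≁ Q

P's transition system — 3 states:
  u0 = rec X. b.X + 0\{b} + 0\{b}\{a} + b.b.(0 + X) :: —b→ u0, —b→ u1
  u1 = b.(0 + (rec X. b.X + 0\{b} + 0\{b}\{a} + b.b.(0 + X))) :: —b→ u2
  u2 = 0 + (rec X. b.X + 0\{b} + 0\{b}\{a} + b.b.(0 + X)) :: —b→ u0, —b→ u1
Q's transition system — 3 states:
  v0 = rec X. a.X + 0\{b} + 0\{b}\{a} + b.b.(0 + X) :: —a→ v0, —b→ v1
  v1 = b.(0 + (rec X. a.X + 0\{b} + 0\{b}\{a} + b.b.(0 + X))) :: —b→ v2
  v2 = 0 + (rec X. a.X + 0\{b} + 0\{b}\{a} + b.b.(0 + X)) :: —a→ v0, —b→ v1
Coarsest stable partition (strong bisimilarity classes):
  B0 = {u0, u1, u2}
  B1 = {v0, v2}
  B2 = {v1}
u0 ∈ B0, v0 ∈ B1 → different blocks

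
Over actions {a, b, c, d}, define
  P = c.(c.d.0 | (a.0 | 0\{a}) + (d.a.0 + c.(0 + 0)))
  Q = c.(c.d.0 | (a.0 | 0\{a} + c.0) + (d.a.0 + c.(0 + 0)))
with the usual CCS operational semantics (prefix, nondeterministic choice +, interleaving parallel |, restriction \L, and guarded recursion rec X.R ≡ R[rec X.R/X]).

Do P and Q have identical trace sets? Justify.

traces(P) ≠ traces(Q) — witness ⟨ccc⟩

Reachable graph of P (10 states):
  s0 = c.(c.d.0 | (a.0 | 0\{a}) + (d.a.0 + c.(0 + 0))) has moves -c-> s1
  s1 = c.d.0 | (a.0 | 0\{a}) + (d.a.0 + c.(0 + 0)) has moves -a-> s2, -c-> s3, -c-> s4, -d-> s5
  s2 = c.d.0 | (0 | 0\{a}) has moves -c-> s6
  s3 = 0 + 0 has moves stopped
  s4 = d.0 | (a.0 | 0\{a}) has moves -a-> s6, -d-> s7
  s5 = a.0 has moves -a-> s8
  s6 = d.0 | (0 | 0\{a}) has moves -d-> s9
  s7 = 0 | (a.0 | 0\{a}) has moves -a-> s9
  s8 = 0 has moves stopped
  s9 = 0 | (0 | 0\{a}) has moves stopped
Reachable graph of Q (13 states):
  t0 = c.(c.d.0 | (a.0 | 0\{a} + c.0) + (d.a.0 + c.(0 + 0))) has moves -c-> t1
  t1 = c.d.0 | (a.0 | 0\{a} + c.0) + (d.a.0 + c.(0 + 0)) has moves -a-> t2, -c-> t3, -c-> t4, -c-> t5, -d-> t6
  t2 = c.d.0 | (0 | 0\{a}) has moves -c-> t7
  t3 = 0 + 0 has moves stopped
  t4 = c.d.0 | 0 has moves -c-> t8
  t5 = d.0 | (a.0 | 0\{a} + c.0) has moves -a-> t7, -c-> t8, -d-> t9
  t6 = a.0 has moves -a-> t10
  t7 = d.0 | (0 | 0\{a}) has moves -d-> t11
  t8 = d.0 | 0 has moves -d-> t12
  t9 = 0 | (a.0 | 0\{a} + c.0) has moves -a-> t11, -c-> t12
  t10 = 0 has moves stopped
  t11 = 0 | (0 | 0\{a}) has moves stopped
  t12 = 0 | 0 has moves stopped
Run σ = ⟨ccc⟩ on Q: start {t0}
  after c @ step 1: {t1}
  after c @ step 2: {t3, t4, t5}
  after c @ step 3: {t8}
  — Q admits the full trace.
Run σ = ⟨ccc⟩ on P: start {s0}
  after c @ step 1: {s1}
  after c @ step 2: {s3, s4}
  after c @ step 3: no successor for P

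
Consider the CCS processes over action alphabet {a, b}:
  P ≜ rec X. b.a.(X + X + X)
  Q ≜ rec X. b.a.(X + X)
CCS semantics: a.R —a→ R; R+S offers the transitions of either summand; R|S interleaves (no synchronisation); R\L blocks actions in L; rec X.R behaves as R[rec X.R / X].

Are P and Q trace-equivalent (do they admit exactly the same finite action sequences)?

trace-equivalent

LTS(P): 3 reachable states
  m0 = rec X. b.a.(X + X + X) | —b→ m1
  m1 = a.((rec X. b.a.(X + X + X)) + (rec X. b.a.(X + X + X)) + (rec X. b.a.(X + X + X))) | —a→ m2
  m2 = (rec X. b.a.(X + X + X)) + (rec X. b.a.(X + X + X)) + (rec X. b.a.(X + X + X)) | —b→ m1
LTS(Q): 3 reachable states
  n0 = rec X. b.a.(X + X) | —b→ n1
  n1 = a.((rec X. b.a.(X + X)) + (rec X. b.a.(X + X))) | —a→ n2
  n2 = (rec X. b.a.(X + X)) + (rec X. b.a.(X + X)) | —b→ n1
Coarsest stable partition (strong bisimilarity classes):
  B0 = {m0, m2, n0, n2}
  B1 = {m1, n1}
m0 ∈ B0, n0 ∈ B0 → same block
Bisimilar ⇒ trace-equivalent.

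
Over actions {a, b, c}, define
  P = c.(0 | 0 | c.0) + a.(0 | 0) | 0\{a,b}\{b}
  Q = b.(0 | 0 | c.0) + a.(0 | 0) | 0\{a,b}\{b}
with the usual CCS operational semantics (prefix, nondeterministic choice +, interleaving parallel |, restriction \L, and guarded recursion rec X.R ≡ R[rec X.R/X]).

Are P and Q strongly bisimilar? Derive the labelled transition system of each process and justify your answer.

P ≁ Q

LTS(P): 4 reachable states
  s0 = c.(0 | 0 | c.0) + a.(0 | 0) | 0\{a,b}\{b} ⊢ ··a··> s1, ··c··> s2
  s1 = 0 | 0 | 0\{a,b}\{b} ⊢ ∅
  s2 = 0 | 0 | c.0 ⊢ ··c··> s3
  s3 = 0 | 0 | 0 ⊢ ∅
LTS(Q): 4 reachable states
  t0 = b.(0 | 0 | c.0) + a.(0 | 0) | 0\{a,b}\{b} ⊢ ··a··> t1, ··b··> t2
  t1 = 0 | 0 | 0\{a,b}\{b} ⊢ ∅
  t2 = 0 | 0 | c.0 ⊢ ··c··> t3
  t3 = 0 | 0 | 0 ⊢ ∅
Bisimilarity quotient blocks:
  B0 = {s0}
  B1 = {s1, s3, t1, t3}
  B2 = {s2, t2}
  B3 = {t0}
s0 ∈ B0, t0 ∈ B3 → different blocks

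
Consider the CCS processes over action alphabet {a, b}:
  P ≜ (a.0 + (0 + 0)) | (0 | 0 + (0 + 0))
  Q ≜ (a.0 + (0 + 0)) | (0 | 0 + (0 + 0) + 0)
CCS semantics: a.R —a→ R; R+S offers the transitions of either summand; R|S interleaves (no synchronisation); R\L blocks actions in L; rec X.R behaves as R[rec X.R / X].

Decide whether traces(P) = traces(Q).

P's transition system — 2 states:
  p0 = (a.0 + (0 + 0)) | (0 | 0 + (0 + 0)) has moves ··a··> p1
  p1 = 0 | (0 | 0 + (0 + 0)) has moves ·
Q's transition system — 2 states:
  q0 = (a.0 + (0 + 0)) | (0 | 0 + (0 + 0) + 0) has moves ··a··> q1
  q1 = 0 | (0 | 0 + (0 + 0) + 0) has moves ·
Bisimilarity quotient blocks:
  B0 = {p0, q0}
  B1 = {p1, q1}
p0 ∈ B0, q0 ∈ B0 → same block
Bisimilar ⇒ trace-equivalent.

traces(P) = traces(Q)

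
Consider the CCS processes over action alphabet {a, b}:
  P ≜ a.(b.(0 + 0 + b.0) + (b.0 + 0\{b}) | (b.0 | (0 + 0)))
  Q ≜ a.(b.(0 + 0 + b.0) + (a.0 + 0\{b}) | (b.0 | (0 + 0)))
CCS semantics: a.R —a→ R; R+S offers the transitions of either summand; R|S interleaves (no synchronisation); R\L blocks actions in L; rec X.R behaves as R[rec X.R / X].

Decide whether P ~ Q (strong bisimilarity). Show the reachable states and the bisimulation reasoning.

P's transition system — 7 states:
  u0 = a.(b.(0 + 0 + b.0) + (b.0 + 0\{b}) | (b.0 | (0 + 0))) :: ··a··> u1
  u1 = b.(0 + 0 + b.0) + (b.0 + 0\{b}) | (b.0 | (0 + 0)) :: ··b··> u2, ··b··> u3, ··b··> u4
  u2 = (b.0 + 0\{b}) | (0 | (0 + 0)) :: ··b··> u5
  u3 = 0 + 0 + b.0 :: ··b··> u6
  u4 = 0 | (b.0 | (0 + 0)) :: ··b··> u5
  u5 = 0 | (0 | (0 + 0)) :: deadlocked
  u6 = 0 :: deadlocked
Q's transition system — 7 states:
  v0 = a.(b.(0 + 0 + b.0) + (a.0 + 0\{b}) | (b.0 | (0 + 0))) :: ··a··> v1
  v1 = b.(0 + 0 + b.0) + (a.0 + 0\{b}) | (b.0 | (0 + 0)) :: ··a··> v2, ··b··> v3, ··b··> v4
  v2 = 0 | (b.0 | (0 + 0)) :: ··b··> v5
  v3 = (a.0 + 0\{b}) | (0 | (0 + 0)) :: ··a··> v5
  v4 = 0 + 0 + b.0 :: ··b··> v6
  v5 = 0 | (0 | (0 + 0)) :: deadlocked
  v6 = 0 :: deadlocked
Bisimilarity quotient blocks:
  B0 = {u0}
  B1 = {u1}
  B2 = {u2, u3, u4, v2, v4}
  B3 = {u5, u6, v5, v6}
  B4 = {v0}
  B5 = {v1}
  B6 = {v3}
u0 ∈ B0, v0 ∈ B4 → different blocks

P ≁ Q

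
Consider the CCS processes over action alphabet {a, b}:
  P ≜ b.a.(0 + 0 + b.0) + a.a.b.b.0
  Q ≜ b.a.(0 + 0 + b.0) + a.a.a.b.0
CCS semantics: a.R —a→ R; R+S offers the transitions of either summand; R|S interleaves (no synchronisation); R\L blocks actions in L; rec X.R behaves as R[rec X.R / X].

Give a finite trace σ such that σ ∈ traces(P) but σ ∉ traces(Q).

aab

LTS(P): 7 reachable states
  m0 = b.a.(0 + 0 + b.0) + a.a.b.b.0 → --a--▸ m1, --b--▸ m2
  m1 = a.b.b.0 → --a--▸ m3
  m2 = a.(0 + 0 + b.0) → --a--▸ m4
  m3 = b.b.0 → --b--▸ m5
  m4 = 0 + 0 + b.0 → --b--▸ m6
  m5 = b.0 → --b--▸ m6
  m6 = 0 → (no moves)
LTS(Q): 7 reachable states
  n0 = b.a.(0 + 0 + b.0) + a.a.a.b.0 → --a--▸ n1, --b--▸ n2
  n1 = a.a.b.0 → --a--▸ n3
  n2 = a.(0 + 0 + b.0) → --a--▸ n4
  n3 = a.b.0 → --a--▸ n5
  n4 = 0 + 0 + b.0 → --b--▸ n6
  n5 = b.0 → --b--▸ n6
  n6 = 0 → (no moves)
Executing aab from P (initial set {m0}):
  [1] a ⇒ {m1}
  [2] a ⇒ {m3}
  [3] b ⇒ {m5}
  — P admits the full trace.
Executing aab from Q (initial set {n0}):
  [1] a ⇒ {n1}
  [2] a ⇒ {n3}
  [3] b ⇒ ∅  — Q cannot continue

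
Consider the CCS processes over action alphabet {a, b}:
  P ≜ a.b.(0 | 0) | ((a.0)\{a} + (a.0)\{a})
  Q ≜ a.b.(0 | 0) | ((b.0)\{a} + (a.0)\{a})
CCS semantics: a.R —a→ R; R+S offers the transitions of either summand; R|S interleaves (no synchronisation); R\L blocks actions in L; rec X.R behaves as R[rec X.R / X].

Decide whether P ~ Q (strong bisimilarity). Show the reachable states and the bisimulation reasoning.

NO

LTS(P): 3 reachable states
  s0 = a.b.(0 | 0) | ((a.0)\{a} + (a.0)\{a}) ⊢ =a=> s1
  s1 = b.(0 | 0) | ((a.0)\{a} + (a.0)\{a}) ⊢ =b=> s2
  s2 = 0 | 0 | ((a.0)\{a} + (a.0)\{a}) ⊢ ·
LTS(Q): 6 reachable states
  t0 = a.b.(0 | 0) | ((b.0)\{a} + (a.0)\{a}) ⊢ =a=> t1, =b=> t2
  t1 = b.(0 | 0) | ((b.0)\{a} + (a.0)\{a}) ⊢ =b=> t3, =b=> t4
  t2 = a.b.(0 | 0) | 0\{a} ⊢ =a=> t4
  t3 = 0 | 0 | ((b.0)\{a} + (a.0)\{a}) ⊢ =b=> t5
  t4 = b.(0 | 0) | 0\{a} ⊢ =b=> t5
  t5 = 0 | 0 | 0\{a} ⊢ ·
Bisimilarity quotient blocks:
  B0 = {s0, t2}
  B1 = {s1, t3, t4}
  B2 = {s2, t5}
  B3 = {t0}
  B4 = {t1}
s0 ∈ B0, t0 ∈ B3 → different blocks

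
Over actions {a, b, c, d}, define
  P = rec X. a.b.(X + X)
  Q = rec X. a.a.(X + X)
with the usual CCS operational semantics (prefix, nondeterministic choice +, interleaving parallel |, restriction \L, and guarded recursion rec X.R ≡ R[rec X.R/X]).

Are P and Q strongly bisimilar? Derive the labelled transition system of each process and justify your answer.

LTS(P): 3 reachable states
  s0 = rec X. a.b.(X + X) has moves —a→ s1
  s1 = b.((rec X. a.b.(X + X)) + (rec X. a.b.(X + X))) has moves —b→ s2
  s2 = (rec X. a.b.(X + X)) + (rec X. a.b.(X + X)) has moves —a→ s1
LTS(Q): 3 reachable states
  t0 = rec X. a.a.(X + X) has moves —a→ t1
  t1 = a.((rec X. a.a.(X + X)) + (rec X. a.a.(X + X))) has moves —a→ t2
  t2 = (rec X. a.a.(X + X)) + (rec X. a.a.(X + X)) has moves —a→ t1
Bisimilarity quotient blocks:
  B0 = {s0, s2}
  B1 = {s1}
  B2 = {t0, t1, t2}
s0 ∈ B0, t0 ∈ B2 → different blocks

NO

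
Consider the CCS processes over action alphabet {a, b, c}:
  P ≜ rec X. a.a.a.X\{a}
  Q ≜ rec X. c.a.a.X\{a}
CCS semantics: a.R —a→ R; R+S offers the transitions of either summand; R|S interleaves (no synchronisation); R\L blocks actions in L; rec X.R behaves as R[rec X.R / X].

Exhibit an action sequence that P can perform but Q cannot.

a

LTS(P): 4 reachable states
  p0 = rec X. a.a.a.X\{a} → ··a··> p1
  p1 = a.a.(rec X. a.a.a.X\{a})\{a} → ··a··> p2
  p2 = a.(rec X. a.a.a.X\{a})\{a} → ··a··> p3
  p3 = (rec X. a.a.a.X\{a})\{a} → deadlocked
LTS(Q): 5 reachable states
  q0 = rec X. c.a.a.X\{a} → ··c··> q1
  q1 = a.a.(rec X. c.a.a.X\{a})\{a} → ··a··> q2
  q2 = a.(rec X. c.a.a.X\{a})\{a} → ··a··> q3
  q3 = (rec X. c.a.a.X\{a})\{a} → ··c··> q4
  q4 = (a.a.(rec X. c.a.a.X\{a})\{a})\{a} → deadlocked
Run σ = ⟨a⟩ on P: start {p0}
  step 1 (a): {p1}
  — P admits the full trace.
Run σ = ⟨a⟩ on Q: start {q0}
  step 1 (a): no successor for Q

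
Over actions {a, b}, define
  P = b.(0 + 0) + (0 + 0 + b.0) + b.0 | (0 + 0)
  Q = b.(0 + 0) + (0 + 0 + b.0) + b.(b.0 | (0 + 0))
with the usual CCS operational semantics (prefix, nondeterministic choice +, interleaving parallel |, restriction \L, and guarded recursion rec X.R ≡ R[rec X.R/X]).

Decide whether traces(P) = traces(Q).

trace-distinct — witness ⟨bb⟩

LTS(P): 4 reachable states
  m0 = b.(0 + 0) + (0 + 0 + b.0) + b.0 | (0 + 0) has moves —b→ m1, —b→ m2, —b→ m3
  m1 = 0 has moves stopped
  m2 = 0 + 0 has moves stopped
  m3 = 0 | (0 + 0) has moves stopped
LTS(Q): 5 reachable states
  n0 = b.(0 + 0) + (0 + 0 + b.0) + b.(b.0 | (0 + 0)) has moves —b→ n1, —b→ n2, —b→ n3
  n1 = 0 has moves stopped
  n2 = 0 + 0 has moves stopped
  n3 = b.0 | (0 + 0) has moves —b→ n4
  n4 = 0 | (0 + 0) has moves stopped
Trace ⟨bb⟩ through Q, begin at {n0}:
  after b @ step 1: {n1, n2, n3}
  after b @ step 2: {n4}
  Q completes σ.
Trace ⟨bb⟩ through P, begin at {m0}:
  after b @ step 1: {m1, m2, m3}
  after b @ step 2: no successor for P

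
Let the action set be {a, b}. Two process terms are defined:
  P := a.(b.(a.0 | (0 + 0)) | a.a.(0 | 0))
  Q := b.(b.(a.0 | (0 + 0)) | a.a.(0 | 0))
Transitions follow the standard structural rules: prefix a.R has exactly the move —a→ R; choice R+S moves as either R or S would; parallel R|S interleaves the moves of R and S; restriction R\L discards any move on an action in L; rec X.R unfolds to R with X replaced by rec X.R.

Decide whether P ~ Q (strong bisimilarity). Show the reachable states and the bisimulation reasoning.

P ≁ Q

P's transition system — 10 states:
  s0 = a.(b.(a.0 | (0 + 0)) | a.a.(0 | 0)) → -a-> s1
  s1 = b.(a.0 | (0 + 0)) | a.a.(0 | 0) → -a-> s2, -b-> s3
  s2 = b.(a.0 | (0 + 0)) | a.(0 | 0) → -a-> s4, -b-> s5
  s3 = a.0 | (0 + 0) | a.a.(0 | 0) → -a-> s5, -a-> s6
  s4 = b.(a.0 | (0 + 0)) | (0 | 0) → -b-> s7
  s5 = a.0 | (0 + 0) | a.(0 | 0) → -a-> s7, -a-> s8
  s6 = 0 | (0 + 0) | a.a.(0 | 0) → -a-> s8
  s7 = a.0 | (0 + 0) | (0 | 0) → -a-> s9
  s8 = 0 | (0 + 0) | a.(0 | 0) → -a-> s9
  s9 = 0 | (0 + 0) | (0 | 0) → stopped
Q's transition system — 10 states:
  t0 = b.(b.(a.0 | (0 + 0)) | a.a.(0 | 0)) → -b-> t1
  t1 = b.(a.0 | (0 + 0)) | a.a.(0 | 0) → -a-> t2, -b-> t3
  t2 = b.(a.0 | (0 + 0)) | a.(0 | 0) → -a-> t4, -b-> t5
  t3 = a.0 | (0 + 0) | a.a.(0 | 0) → -a-> t5, -a-> t6
  t4 = b.(a.0 | (0 + 0)) | (0 | 0) → -b-> t7
  t5 = a.0 | (0 + 0) | a.(0 | 0) → -a-> t7, -a-> t8
  t6 = 0 | (0 + 0) | a.a.(0 | 0) → -a-> t8
  t7 = a.0 | (0 + 0) | (0 | 0) → -a-> t9
  t8 = 0 | (0 + 0) | a.(0 | 0) → -a-> t9
  t9 = 0 | (0 + 0) | (0 | 0) → stopped
Partition-refinement fixed point:
  B0 = {s0}
  B1 = {s1, t1}
  B2 = {s2, t2}
  B3 = {s4, t4}
  B4 = {s7, s8, t7, t8}
  B5 = {s9, t9}
  B6 = {s5, s6, t5, t6}
  B7 = {s3, t3}
  B8 = {t0}
s0 ∈ B0, t0 ∈ B8 → different blocks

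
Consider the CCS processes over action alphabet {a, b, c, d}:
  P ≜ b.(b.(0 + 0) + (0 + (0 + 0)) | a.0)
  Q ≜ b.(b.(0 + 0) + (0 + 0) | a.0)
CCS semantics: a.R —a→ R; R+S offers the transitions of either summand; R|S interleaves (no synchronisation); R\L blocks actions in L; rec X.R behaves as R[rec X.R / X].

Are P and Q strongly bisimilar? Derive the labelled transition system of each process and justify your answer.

P's transition system — 4 states:
  u0 = b.(b.(0 + 0) + (0 + (0 + 0)) | a.0) → —b→ u1
  u1 = b.(0 + 0) + (0 + (0 + 0)) | a.0 → —a→ u2, —b→ u3
  u2 = (0 + (0 + 0)) | 0 → stopped
  u3 = 0 + 0 → stopped
Q's transition system — 4 states:
  v0 = b.(b.(0 + 0) + (0 + 0) | a.0) → —b→ v1
  v1 = b.(0 + 0) + (0 + 0) | a.0 → —a→ v2, —b→ v3
  v2 = (0 + 0) | 0 → stopped
  v3 = 0 + 0 → stopped
Coarsest stable partition (strong bisimilarity classes):
  B0 = {u0, v0}
  B1 = {u1, v1}
  B2 = {u2, u3, v2, v3}
u0 ∈ B0, v0 ∈ B0 → same block

YES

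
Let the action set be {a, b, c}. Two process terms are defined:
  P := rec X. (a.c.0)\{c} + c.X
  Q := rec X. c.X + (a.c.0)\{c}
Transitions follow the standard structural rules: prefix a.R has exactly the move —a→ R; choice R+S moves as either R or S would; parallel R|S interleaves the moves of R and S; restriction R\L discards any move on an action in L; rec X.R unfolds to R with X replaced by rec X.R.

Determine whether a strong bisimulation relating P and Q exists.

LTS(P): 2 reachable states
  p0 = rec X. (a.c.0)\{c} + c.X :: -a-> p1, -c-> p0
  p1 = (c.0)\{c} :: deadlocked
LTS(Q): 2 reachable states
  q0 = rec X. c.X + (a.c.0)\{c} :: -a-> q1, -c-> q0
  q1 = (c.0)\{c} :: deadlocked
Bisimilarity quotient blocks:
  B0 = {p0, q0}
  B1 = {p1, q1}
p0 ∈ B0, q0 ∈ B0 → same block

P ~ Q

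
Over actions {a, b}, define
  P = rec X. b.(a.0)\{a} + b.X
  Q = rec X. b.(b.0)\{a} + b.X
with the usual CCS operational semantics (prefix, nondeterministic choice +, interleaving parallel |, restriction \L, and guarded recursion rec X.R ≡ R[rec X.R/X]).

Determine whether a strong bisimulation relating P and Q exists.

Reachable graph of P (2 states):
  s0 = rec X. b.(a.0)\{a} + b.X :: —b→ s0, —b→ s1
  s1 = (a.0)\{a} :: (no moves)
Reachable graph of Q (3 states):
  t0 = rec X. b.(b.0)\{a} + b.X :: —b→ t0, —b→ t1
  t1 = (b.0)\{a} :: —b→ t2
  t2 = 0\{a} :: (no moves)
Partition-refinement fixed point:
  B0 = {s0}
  B1 = {s1, t2}
  B2 = {t0}
  B3 = {t1}
s0 ∈ B0, t0 ∈ B2 → different blocks

not bisimilar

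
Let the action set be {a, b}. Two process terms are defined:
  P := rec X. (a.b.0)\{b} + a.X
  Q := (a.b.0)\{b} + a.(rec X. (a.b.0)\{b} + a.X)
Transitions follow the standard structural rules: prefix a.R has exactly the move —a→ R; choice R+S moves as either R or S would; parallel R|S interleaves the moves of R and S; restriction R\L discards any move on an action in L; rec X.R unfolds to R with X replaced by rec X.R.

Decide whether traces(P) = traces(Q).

Reachable graph of P (2 states):
  u0 = rec X. (a.b.0)\{b} + a.X :: ··a··> u0, ··a··> u1
  u1 = (b.0)\{b} :: deadlocked
Reachable graph of Q (3 states):
  v0 = (a.b.0)\{b} + a.(rec X. (a.b.0)\{b} + a.X) :: ··a··> v1, ··a··> v2
  v1 = (b.0)\{b} :: deadlocked
  v2 = rec X. (a.b.0)\{b} + a.X :: ··a··> v1, ··a··> v2
Partition-refinement fixed point:
  B0 = {u0, v0, v2}
  B1 = {u1, v1}
u0 ∈ B0, v0 ∈ B0 → same block
Bisimilar ⇒ trace-equivalent.

YES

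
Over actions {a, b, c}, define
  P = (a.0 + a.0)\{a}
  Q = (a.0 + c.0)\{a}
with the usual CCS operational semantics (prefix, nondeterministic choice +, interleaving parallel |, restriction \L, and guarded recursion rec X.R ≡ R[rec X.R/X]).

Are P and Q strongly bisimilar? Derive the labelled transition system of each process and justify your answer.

not bisimilar

LTS(P): 1 reachable states
  m0 = (a.0 + a.0)\{a} ⊢ ·
LTS(Q): 2 reachable states
  n0 = (a.0 + c.0)\{a} ⊢ --c--▸ n1
  n1 = 0\{a} ⊢ ·
Partition-refinement fixed point:
  B0 = {m0, n1}
  B1 = {n0}
m0 ∈ B0, n0 ∈ B1 → different blocks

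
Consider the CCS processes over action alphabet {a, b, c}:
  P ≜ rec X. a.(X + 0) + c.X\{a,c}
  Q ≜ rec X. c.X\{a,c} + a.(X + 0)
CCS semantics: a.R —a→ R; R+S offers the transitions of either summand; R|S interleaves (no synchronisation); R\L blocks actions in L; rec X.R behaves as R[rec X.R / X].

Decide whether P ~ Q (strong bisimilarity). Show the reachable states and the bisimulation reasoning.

Reachable graph of P (3 states):
  m0 = rec X. a.(X + 0) + c.X\{a,c} has moves —a→ m1, —c→ m2
  m1 = (rec X. a.(X + 0) + c.X\{a,c}) + 0 has moves —a→ m1, —c→ m2
  m2 = (rec X. a.(X + 0) + c.X\{a,c})\{a,c} has moves ∅
Reachable graph of Q (3 states):
  n0 = rec X. c.X\{a,c} + a.(X + 0) has moves —a→ n1, —c→ n2
  n1 = (rec X. c.X\{a,c} + a.(X + 0)) + 0 has moves —a→ n1, —c→ n2
  n2 = (rec X. c.X\{a,c} + a.(X + 0))\{a,c} has moves ∅
Bisimilarity quotient blocks:
  B0 = {m0, m1, n0, n1}
  B1 = {m2, n2}
m0 ∈ B0, n0 ∈ B0 → same block

bisimilar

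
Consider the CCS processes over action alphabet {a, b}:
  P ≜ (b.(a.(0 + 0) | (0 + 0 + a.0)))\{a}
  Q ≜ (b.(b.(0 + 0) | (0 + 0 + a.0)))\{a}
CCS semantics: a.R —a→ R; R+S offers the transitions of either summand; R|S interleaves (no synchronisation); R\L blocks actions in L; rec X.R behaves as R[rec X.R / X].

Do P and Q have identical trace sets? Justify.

NO — witness ⟨bb⟩

P's transition system — 2 states:
  u0 = (b.(a.(0 + 0) | (0 + 0 + a.0)))\{a} | ··b··> u1
  u1 = (a.(0 + 0) | (0 + 0 + a.0))\{a} | (no moves)
Q's transition system — 3 states:
  v0 = (b.(b.(0 + 0) | (0 + 0 + a.0)))\{a} | ··b··> v1
  v1 = (b.(0 + 0) | (0 + 0 + a.0))\{a} | ··b··> v2
  v2 = ((0 + 0) | (0 + 0 + a.0))\{a} | (no moves)
Trace ⟨bb⟩ through Q, begin at {v0}:
  [1] b ⇒ {v1}
  [2] b ⇒ {v2}
  ✓ Q
Trace ⟨bb⟩ through P, begin at {u0}:
  [1] b ⇒ {u1}
  [2] b ⇒ ∅ (P stuck)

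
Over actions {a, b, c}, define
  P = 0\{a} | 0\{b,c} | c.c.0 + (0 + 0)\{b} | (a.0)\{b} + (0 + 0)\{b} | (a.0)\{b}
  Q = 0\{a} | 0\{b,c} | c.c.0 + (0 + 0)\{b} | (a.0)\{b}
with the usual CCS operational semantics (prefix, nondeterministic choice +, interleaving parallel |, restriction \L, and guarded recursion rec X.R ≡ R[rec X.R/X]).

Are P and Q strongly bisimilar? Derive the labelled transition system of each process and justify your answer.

Reachable graph of P (4 states):
  u0 = 0\{a} | 0\{b,c} | c.c.0 + (0 + 0)\{b} | (a.0)\{b} + (0 + 0)\{b} | (a.0)\{b} → -a-> u1, -c-> u2
  u1 = (0 + 0)\{b} | 0\{b} → stopped
  u2 = 0\{a} | 0\{b,c} | c.0 → -c-> u3
  u3 = 0\{a} | 0\{b,c} | 0 → stopped
Reachable graph of Q (4 states):
  v0 = 0\{a} | 0\{b,c} | c.c.0 + (0 + 0)\{b} | (a.0)\{b} → -a-> v1, -c-> v2
  v1 = (0 + 0)\{b} | 0\{b} → stopped
  v2 = 0\{a} | 0\{b,c} | c.0 → -c-> v3
  v3 = 0\{a} | 0\{b,c} | 0 → stopped
Bisimilarity quotient blocks:
  B0 = {u0, v0}
  B1 = {u1, u3, v1, v3}
  B2 = {u2, v2}
u0 ∈ B0, v0 ∈ B0 → same block

bisimilar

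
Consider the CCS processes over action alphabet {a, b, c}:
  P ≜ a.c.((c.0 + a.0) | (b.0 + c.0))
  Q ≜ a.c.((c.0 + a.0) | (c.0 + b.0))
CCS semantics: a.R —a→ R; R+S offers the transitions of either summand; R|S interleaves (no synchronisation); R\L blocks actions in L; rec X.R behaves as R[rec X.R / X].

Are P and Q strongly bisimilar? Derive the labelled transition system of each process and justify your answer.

YES

P's transition system — 6 states:
  m0 = a.c.((c.0 + a.0) | (b.0 + c.0)) → -a-> m1
  m1 = c.((c.0 + a.0) | (b.0 + c.0)) → -c-> m2
  m2 = (c.0 + a.0) | (b.0 + c.0) → -a-> m3, -b-> m4, -c-> m3, -c-> m4
  m3 = 0 | (b.0 + c.0) → -b-> m5, -c-> m5
  m4 = (c.0 + a.0) | 0 → -a-> m5, -c-> m5
  m5 = 0 | 0 → ·
Q's transition system — 6 states:
  n0 = a.c.((c.0 + a.0) | (c.0 + b.0)) → -a-> n1
  n1 = c.((c.0 + a.0) | (c.0 + b.0)) → -c-> n2
  n2 = (c.0 + a.0) | (c.0 + b.0) → -a-> n3, -b-> n4, -c-> n3, -c-> n4
  n3 = 0 | (c.0 + b.0) → -b-> n5, -c-> n5
  n4 = (c.0 + a.0) | 0 → -a-> n5, -c-> n5
  n5 = 0 | 0 → ·
Coarsest stable partition (strong bisimilarity classes):
  B0 = {m0, n0}
  B1 = {m1, n1}
  B2 = {m2, n2}
  B3 = {m3, n3}
  B4 = {m5, n5}
  B5 = {m4, n4}
m0 ∈ B0, n0 ∈ B0 → same block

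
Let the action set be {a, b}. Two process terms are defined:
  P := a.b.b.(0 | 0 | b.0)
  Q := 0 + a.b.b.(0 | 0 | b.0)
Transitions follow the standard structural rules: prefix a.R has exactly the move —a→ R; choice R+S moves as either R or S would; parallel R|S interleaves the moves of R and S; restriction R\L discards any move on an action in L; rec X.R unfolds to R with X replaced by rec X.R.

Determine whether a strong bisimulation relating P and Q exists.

YES

P's transition system — 5 states:
  u0 = a.b.b.(0 | 0 | b.0) → --a--▸ u1
  u1 = b.b.(0 | 0 | b.0) → --b--▸ u2
  u2 = b.(0 | 0 | b.0) → --b--▸ u3
  u3 = 0 | 0 | b.0 → --b--▸ u4
  u4 = 0 | 0 | 0 → ∅
Q's transition system — 5 states:
  v0 = 0 + a.b.b.(0 | 0 | b.0) → --a--▸ v1
  v1 = b.b.(0 | 0 | b.0) → --b--▸ v2
  v2 = b.(0 | 0 | b.0) → --b--▸ v3
  v3 = 0 | 0 | b.0 → --b--▸ v4
  v4 = 0 | 0 | 0 → ∅
Coarsest stable partition (strong bisimilarity classes):
  B0 = {u0, v0}
  B1 = {u1, v1}
  B2 = {u2, v2}
  B3 = {u3, v3}
  B4 = {u4, v4}
u0 ∈ B0, v0 ∈ B0 → same block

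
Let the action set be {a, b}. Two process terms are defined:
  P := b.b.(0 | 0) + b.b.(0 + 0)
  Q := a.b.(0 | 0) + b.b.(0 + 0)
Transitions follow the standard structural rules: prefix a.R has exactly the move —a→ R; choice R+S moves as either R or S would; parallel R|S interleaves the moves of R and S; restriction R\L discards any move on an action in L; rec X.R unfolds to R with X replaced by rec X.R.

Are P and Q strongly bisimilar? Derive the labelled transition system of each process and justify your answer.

Reachable graph of P (5 states):
  u0 = b.b.(0 | 0) + b.b.(0 + 0) | -b-> u1, -b-> u2
  u1 = b.(0 + 0) | -b-> u3
  u2 = b.(0 | 0) | -b-> u4
  u3 = 0 + 0 | ·
  u4 = 0 | 0 | ·
Reachable graph of Q (5 states):
  v0 = a.b.(0 | 0) + b.b.(0 + 0) | -a-> v1, -b-> v2
  v1 = b.(0 | 0) | -b-> v3
  v2 = b.(0 + 0) | -b-> v4
  v3 = 0 | 0 | ·
  v4 = 0 + 0 | ·
Bisimilarity quotient blocks:
  B0 = {u0}
  B1 = {u1, u2, v1, v2}
  B2 = {u3, u4, v3, v4}
  B3 = {v0}
u0 ∈ B0, v0 ∈ B3 → different blocks

P ≁ Q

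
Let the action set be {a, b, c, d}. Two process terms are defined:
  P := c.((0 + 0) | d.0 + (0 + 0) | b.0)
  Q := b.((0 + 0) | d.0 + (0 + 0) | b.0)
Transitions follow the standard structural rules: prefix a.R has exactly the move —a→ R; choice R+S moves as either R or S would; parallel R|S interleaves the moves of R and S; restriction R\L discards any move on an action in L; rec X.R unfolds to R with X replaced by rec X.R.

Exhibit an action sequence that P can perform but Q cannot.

Reachable graph of P (3 states):
  m0 = c.((0 + 0) | d.0 + (0 + 0) | b.0) → ··c··> m1
  m1 = (0 + 0) | d.0 + (0 + 0) | b.0 → ··b··> m2, ··d··> m2
  m2 = (0 + 0) | 0 → deadlocked
Reachable graph of Q (3 states):
  n0 = b.((0 + 0) | d.0 + (0 + 0) | b.0) → ··b··> n1
  n1 = (0 + 0) | d.0 + (0 + 0) | b.0 → ··b··> n2, ··d··> n2
  n2 = (0 + 0) | 0 → deadlocked
Executing c from P (initial set {m0}):
  after c @ step 1: {m1}
  ✓ P
Executing c from Q (initial set {n0}):
  after c @ step 1: ∅ (Q stuck)

c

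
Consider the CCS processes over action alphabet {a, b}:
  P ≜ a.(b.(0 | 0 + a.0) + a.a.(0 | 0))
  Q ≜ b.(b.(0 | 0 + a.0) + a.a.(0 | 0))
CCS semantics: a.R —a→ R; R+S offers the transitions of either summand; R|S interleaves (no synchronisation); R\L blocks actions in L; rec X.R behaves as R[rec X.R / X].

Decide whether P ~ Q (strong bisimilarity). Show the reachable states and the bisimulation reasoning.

NO

Reachable graph of P (6 states):
  m0 = a.(b.(0 | 0 + a.0) + a.a.(0 | 0)) → --a--▸ m1
  m1 = b.(0 | 0 + a.0) + a.a.(0 | 0) → --a--▸ m2, --b--▸ m3
  m2 = a.(0 | 0) → --a--▸ m4
  m3 = 0 | 0 + a.0 → --a--▸ m5
  m4 = 0 | 0 → ∅
  m5 = 0 → ∅
Reachable graph of Q (6 states):
  n0 = b.(b.(0 | 0 + a.0) + a.a.(0 | 0)) → --b--▸ n1
  n1 = b.(0 | 0 + a.0) + a.a.(0 | 0) → --a--▸ n2, --b--▸ n3
  n2 = a.(0 | 0) → --a--▸ n4
  n3 = 0 | 0 + a.0 → --a--▸ n5
  n4 = 0 | 0 → ∅
  n5 = 0 → ∅
Partition-refinement fixed point:
  B0 = {m0}
  B1 = {m1, n1}
  B2 = {m2, m3, n2, n3}
  B3 = {m4, m5, n4, n5}
  B4 = {n0}
m0 ∈ B0, n0 ∈ B4 → different blocks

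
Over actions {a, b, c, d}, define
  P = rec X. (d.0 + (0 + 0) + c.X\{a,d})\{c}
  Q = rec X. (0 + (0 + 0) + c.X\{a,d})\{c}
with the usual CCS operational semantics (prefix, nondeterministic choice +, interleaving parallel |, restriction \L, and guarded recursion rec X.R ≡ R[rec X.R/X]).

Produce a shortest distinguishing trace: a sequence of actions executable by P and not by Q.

d

P's transition system — 2 states:
  m0 = rec X. (d.0 + (0 + 0) + c.X\{a,d})\{c} :: =d=> m1
  m1 = 0\{c} :: stopped
Q's transition system — 1 states:
  n0 = rec X. (0 + (0 + 0) + c.X\{a,d})\{c} :: stopped
Executing d from P (initial set {m0}):
  [1] d ⇒ {m1}
  P completes σ.
Executing d from Q (initial set {n0}):
  [1] d ⇒ ∅  — Q cannot continue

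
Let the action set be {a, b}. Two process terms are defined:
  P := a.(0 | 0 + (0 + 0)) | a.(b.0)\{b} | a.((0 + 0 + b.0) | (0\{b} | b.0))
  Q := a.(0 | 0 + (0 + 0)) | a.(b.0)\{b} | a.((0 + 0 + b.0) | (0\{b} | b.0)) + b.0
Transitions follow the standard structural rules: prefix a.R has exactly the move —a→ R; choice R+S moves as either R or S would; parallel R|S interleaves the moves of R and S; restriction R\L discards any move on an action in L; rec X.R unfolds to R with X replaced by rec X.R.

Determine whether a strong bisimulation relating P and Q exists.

not bisimilar

Reachable graph of P (20 states):
  p0 = a.(0 | 0 + (0 + 0)) | a.(b.0)\{b} | a.((0 + 0 + b.0) | (0\{b} | b.0)) | --a--▸ p1, --a--▸ p2, --a--▸ p3
  p1 = (0 | 0 + (0 + 0)) | a.(b.0)\{b} | a.((0 + 0 + b.0) | (0\{b} | b.0)) | --a--▸ p4, --a--▸ p5
  p2 = a.(0 | 0 + (0 + 0)) | (b.0)\{b} | a.((0 + 0 + b.0) | (0\{b} | b.0)) | --a--▸ p4, --a--▸ p6
  p3 = a.(0 | 0 + (0 + 0)) | a.(b.0)\{b} | ((0 + 0 + b.0) | (0\{b} | b.0)) | --a--▸ p5, --a--▸ p6, --b--▸ p7, --b--▸ p8
  p4 = (0 | 0 + (0 + 0)) | (b.0)\{b} | a.((0 + 0 + b.0) | (0\{b} | b.0)) | --a--▸ p9
  p5 = (0 | 0 + (0 + 0)) | a.(b.0)\{b} | ((0 + 0 + b.0) | (0\{b} | b.0)) | --a--▸ p9, --b--▸ p10, --b--▸ p11
  p6 = a.(0 | 0 + (0 + 0)) | (b.0)\{b} | ((0 + 0 + b.0) | (0\{b} | b.0)) | --a--▸ p9, --b--▸ p12, --b--▸ p13
  p7 = a.(0 | 0 + (0 + 0)) | a.(b.0)\{b} | ((0 + 0 + b.0) | (0\{b} | 0)) | --a--▸ p10, --a--▸ p12, --b--▸ p14
  p8 = a.(0 | 0 + (0 + 0)) | a.(b.0)\{b} | (0 | (0\{b} | b.0)) | --a--▸ p11, --a--▸ p13, --b--▸ p14
  p9 = (0 | 0 + (0 + 0)) | (b.0)\{b} | ((0 + 0 + b.0) | (0\{b} | b.0)) | --b--▸ p15, --b--▸ p16
  p10 = (0 | 0 + (0 + 0)) | a.(b.0)\{b} | ((0 + 0 + b.0) | (0\{b} | 0)) | --a--▸ p15, --b--▸ p17
  p11 = (0 | 0 + (0 + 0)) | a.(b.0)\{b} | (0 | (0\{b} | b.0)) | --a--▸ p16, --b--▸ p17
  p12 = a.(0 | 0 + (0 + 0)) | (b.0)\{b} | ((0 + 0 + b.0) | (0\{b} | 0)) | --a--▸ p15, --b--▸ p18
  p13 = a.(0 | 0 + (0 + 0)) | (b.0)\{b} | (0 | (0\{b} | b.0)) | --a--▸ p16, --b--▸ p18
  p14 = a.(0 | 0 + (0 + 0)) | a.(b.0)\{b} | (0 | (0\{b} | 0)) | --a--▸ p17, --a--▸ p18
  p15 = (0 | 0 + (0 + 0)) | (b.0)\{b} | ((0 + 0 + b.0) | (0\{b} | 0)) | --b--▸ p19
  p16 = (0 | 0 + (0 + 0)) | (b.0)\{b} | (0 | (0\{b} | b.0)) | --b--▸ p19
  p17 = (0 | 0 + (0 + 0)) | a.(b.0)\{b} | (0 | (0\{b} | 0)) | --a--▸ p19
  p18 = a.(0 | 0 + (0 + 0)) | (b.0)\{b} | (0 | (0\{b} | 0)) | --a--▸ p19
  p19 = (0 | 0 + (0 + 0)) | (b.0)\{b} | (0 | (0\{b} | 0)) | ∅
Reachable graph of Q (21 states):
  q0 = a.(0 | 0 + (0 + 0)) | a.(b.0)\{b} | a.((0 + 0 + b.0) | (0\{b} | b.0)) + b.0 | --a--▸ q1, --a--▸ q2, --a--▸ q3, --b--▸ q4
  q1 = (0 | 0 + (0 + 0)) | a.(b.0)\{b} | a.((0 + 0 + b.0) | (0\{b} | b.0)) | --a--▸ q5, --a--▸ q6
  q2 = a.(0 | 0 + (0 + 0)) | (b.0)\{b} | a.((0 + 0 + b.0) | (0\{b} | b.0)) | --a--▸ q5, --a--▸ q7
  q3 = a.(0 | 0 + (0 + 0)) | a.(b.0)\{b} | ((0 + 0 + b.0) | (0\{b} | b.0)) | --a--▸ q6, --a--▸ q7, --b--▸ q8, --b--▸ q9
  q4 = 0 | ∅
  q5 = (0 | 0 + (0 + 0)) | (b.0)\{b} | a.((0 + 0 + b.0) | (0\{b} | b.0)) | --a--▸ q10
  q6 = (0 | 0 + (0 + 0)) | a.(b.0)\{b} | ((0 + 0 + b.0) | (0\{b} | b.0)) | --a--▸ q10, --b--▸ q11, --b--▸ q12
  q7 = a.(0 | 0 + (0 + 0)) | (b.0)\{b} | ((0 + 0 + b.0) | (0\{b} | b.0)) | --a--▸ q10, --b--▸ q13, --b--▸ q14
  q8 = a.(0 | 0 + (0 + 0)) | a.(b.0)\{b} | ((0 + 0 + b.0) | (0\{b} | 0)) | --a--▸ q11, --a--▸ q13, --b--▸ q15
  q9 = a.(0 | 0 + (0 + 0)) | a.(b.0)\{b} | (0 | (0\{b} | b.0)) | --a--▸ q12, --a--▸ q14, --b--▸ q15
  q10 = (0 | 0 + (0 + 0)) | (b.0)\{b} | ((0 + 0 + b.0) | (0\{b} | b.0)) | --b--▸ q16, --b--▸ q17
  q11 = (0 | 0 + (0 + 0)) | a.(b.0)\{b} | ((0 + 0 + b.0) | (0\{b} | 0)) | --a--▸ q16, --b--▸ q18
  q12 = (0 | 0 + (0 + 0)) | a.(b.0)\{b} | (0 | (0\{b} | b.0)) | --a--▸ q17, --b--▸ q18
  q13 = a.(0 | 0 + (0 + 0)) | (b.0)\{b} | ((0 + 0 + b.0) | (0\{b} | 0)) | --a--▸ q16, --b--▸ q19
  q14 = a.(0 | 0 + (0 + 0)) | (b.0)\{b} | (0 | (0\{b} | b.0)) | --a--▸ q17, --b--▸ q19
  q15 = a.(0 | 0 + (0 + 0)) | a.(b.0)\{b} | (0 | (0\{b} | 0)) | --a--▸ q18, --a--▸ q19
  q16 = (0 | 0 + (0 + 0)) | (b.0)\{b} | ((0 + 0 + b.0) | (0\{b} | 0)) | --b--▸ q20
  q17 = (0 | 0 + (0 + 0)) | (b.0)\{b} | (0 | (0\{b} | b.0)) | --b--▸ q20
  q18 = (0 | 0 + (0 + 0)) | a.(b.0)\{b} | (0 | (0\{b} | 0)) | --a--▸ q20
  q19 = a.(0 | 0 + (0 + 0)) | (b.0)\{b} | (0 | (0\{b} | 0)) | --a--▸ q20
  q20 = (0 | 0 + (0 + 0)) | (b.0)\{b} | (0 | (0\{b} | 0)) | ∅
Partition-refinement fixed point:
  B0 = {p0}
  B1 = {p1, p2, q1, q2}
  B2 = {p4, q5}
  B3 = {p9, q10}
  B4 = {p15, p16, q16, q17}
  B5 = {p19, q20, q4}
  B6 = {p5, p6, q6, q7}
  B7 = {p10, p11, p12, p13, q11, q12, q13, q14}
  B8 = {p17, p18, q18, q19}
  B9 = {p3, q3}
  B10 = {p7, p8, q8, q9}
  B11 = {p14, q15}
  B12 = {q0}
p0 ∈ B0, q0 ∈ B12 → different blocks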